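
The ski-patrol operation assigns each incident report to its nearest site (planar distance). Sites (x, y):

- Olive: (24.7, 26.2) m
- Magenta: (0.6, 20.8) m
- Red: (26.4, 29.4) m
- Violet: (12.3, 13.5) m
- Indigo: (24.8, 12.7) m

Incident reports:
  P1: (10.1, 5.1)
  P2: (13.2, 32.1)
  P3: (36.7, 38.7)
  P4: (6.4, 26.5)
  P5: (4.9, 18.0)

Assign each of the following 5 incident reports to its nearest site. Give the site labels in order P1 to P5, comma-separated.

P1 → Violet (d²=75.40)
P2 → Olive (d²=167.06)
P3 → Red (d²=192.58)
P4 → Magenta (d²=66.13)
P5 → Magenta (d²=26.33)

Violet, Olive, Red, Magenta, Magenta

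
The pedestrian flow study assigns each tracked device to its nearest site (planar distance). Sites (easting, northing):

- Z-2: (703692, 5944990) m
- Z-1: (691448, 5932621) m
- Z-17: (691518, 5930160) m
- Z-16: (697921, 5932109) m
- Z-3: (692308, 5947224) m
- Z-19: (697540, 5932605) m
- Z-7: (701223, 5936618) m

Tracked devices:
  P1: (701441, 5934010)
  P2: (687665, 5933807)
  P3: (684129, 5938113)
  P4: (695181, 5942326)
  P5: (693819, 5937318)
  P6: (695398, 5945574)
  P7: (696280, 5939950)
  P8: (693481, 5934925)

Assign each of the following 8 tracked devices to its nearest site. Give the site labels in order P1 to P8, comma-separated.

P1 → Z-7 (d²=6849188.00)
P2 → Z-1 (d²=15717685.00)
P3 → Z-1 (d²=83729825.00)
P4 → Z-3 (d²=32244533.00)
P5 → Z-1 (d²=27683450.00)
P6 → Z-3 (d²=12270600.00)
P7 → Z-7 (d²=35535473.00)
P8 → Z-1 (d²=9441505.00)

Z-7, Z-1, Z-1, Z-3, Z-1, Z-3, Z-7, Z-1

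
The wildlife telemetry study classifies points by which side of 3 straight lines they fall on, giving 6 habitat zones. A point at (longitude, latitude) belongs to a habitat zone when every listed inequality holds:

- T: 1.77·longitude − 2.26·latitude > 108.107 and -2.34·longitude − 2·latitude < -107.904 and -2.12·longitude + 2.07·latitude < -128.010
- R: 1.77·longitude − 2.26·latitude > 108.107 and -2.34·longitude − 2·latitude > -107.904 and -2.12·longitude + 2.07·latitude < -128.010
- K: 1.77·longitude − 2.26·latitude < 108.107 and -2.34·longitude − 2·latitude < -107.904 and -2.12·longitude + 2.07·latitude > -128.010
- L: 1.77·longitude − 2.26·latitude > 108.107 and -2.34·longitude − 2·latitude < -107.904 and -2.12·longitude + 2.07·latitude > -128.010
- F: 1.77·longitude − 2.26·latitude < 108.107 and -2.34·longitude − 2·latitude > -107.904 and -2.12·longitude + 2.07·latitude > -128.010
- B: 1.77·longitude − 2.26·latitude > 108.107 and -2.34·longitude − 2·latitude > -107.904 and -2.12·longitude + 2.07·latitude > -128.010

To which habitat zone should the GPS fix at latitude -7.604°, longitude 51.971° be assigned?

B

1.77·51.971 − 2.26·-7.604 = 109.174, which is > 108.107
-2.34·51.971 − 2·-7.604 = -106.404, which is > -107.904
-2.12·51.971 + 2.07·-7.604 = -125.919, which is > -128.010
This sign pattern matches B.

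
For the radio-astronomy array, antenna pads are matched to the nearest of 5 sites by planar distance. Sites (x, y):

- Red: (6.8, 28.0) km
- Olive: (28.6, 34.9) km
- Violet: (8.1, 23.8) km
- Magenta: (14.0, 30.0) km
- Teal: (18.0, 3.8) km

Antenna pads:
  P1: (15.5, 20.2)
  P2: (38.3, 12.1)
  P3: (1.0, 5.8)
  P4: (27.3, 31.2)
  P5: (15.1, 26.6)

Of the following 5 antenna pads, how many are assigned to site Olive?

P1 → Violet
P2 → Teal
P3 → Teal
P4 → Olive
P5 → Magenta
1 of the 5 goes to Olive.

1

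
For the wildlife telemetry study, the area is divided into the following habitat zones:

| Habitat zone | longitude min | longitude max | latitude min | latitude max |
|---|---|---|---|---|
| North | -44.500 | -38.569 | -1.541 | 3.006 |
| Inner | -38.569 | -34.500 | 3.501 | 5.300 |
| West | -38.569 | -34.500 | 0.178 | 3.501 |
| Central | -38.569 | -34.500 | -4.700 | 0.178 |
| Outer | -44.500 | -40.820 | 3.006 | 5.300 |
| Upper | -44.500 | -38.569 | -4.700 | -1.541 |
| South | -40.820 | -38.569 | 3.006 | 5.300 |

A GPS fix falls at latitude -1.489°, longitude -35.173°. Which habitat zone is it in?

The point has longitude = -35.173 and latitude = -1.489.
Only Central satisfies -38.569 ≤ longitude ≤ -34.500 and -4.700 ≤ latitude ≤ 0.178.

Central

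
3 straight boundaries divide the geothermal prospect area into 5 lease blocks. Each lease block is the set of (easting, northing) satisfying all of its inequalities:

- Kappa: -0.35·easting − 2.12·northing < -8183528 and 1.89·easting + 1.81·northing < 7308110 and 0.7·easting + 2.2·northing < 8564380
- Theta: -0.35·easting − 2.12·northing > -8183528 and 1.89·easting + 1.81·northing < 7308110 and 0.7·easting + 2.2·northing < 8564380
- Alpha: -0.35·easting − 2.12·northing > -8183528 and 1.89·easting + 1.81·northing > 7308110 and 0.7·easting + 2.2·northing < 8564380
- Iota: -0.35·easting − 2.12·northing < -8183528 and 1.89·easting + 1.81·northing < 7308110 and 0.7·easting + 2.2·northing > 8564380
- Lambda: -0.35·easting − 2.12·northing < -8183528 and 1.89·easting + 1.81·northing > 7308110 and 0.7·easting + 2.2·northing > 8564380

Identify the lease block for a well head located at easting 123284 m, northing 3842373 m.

-0.35·123284 − 2.12·3842373 = -8188980.160, which is < -8183528
1.89·123284 + 1.81·3842373 = 7187701.890, which is < 7308110
0.7·123284 + 2.2·3842373 = 8539519.400, which is < 8564380
This sign pattern matches Kappa.

Kappa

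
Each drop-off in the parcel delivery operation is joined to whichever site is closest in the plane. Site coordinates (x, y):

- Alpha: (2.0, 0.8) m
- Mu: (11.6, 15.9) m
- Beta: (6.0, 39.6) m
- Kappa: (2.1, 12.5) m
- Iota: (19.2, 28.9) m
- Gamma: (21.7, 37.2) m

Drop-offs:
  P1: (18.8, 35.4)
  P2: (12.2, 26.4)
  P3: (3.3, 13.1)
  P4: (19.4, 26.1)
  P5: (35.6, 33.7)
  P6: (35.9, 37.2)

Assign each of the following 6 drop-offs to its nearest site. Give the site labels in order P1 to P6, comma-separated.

P1 → Gamma (d²=11.65)
P2 → Iota (d²=55.25)
P3 → Kappa (d²=1.80)
P4 → Iota (d²=7.88)
P5 → Gamma (d²=205.46)
P6 → Gamma (d²=201.64)

Gamma, Iota, Kappa, Iota, Gamma, Gamma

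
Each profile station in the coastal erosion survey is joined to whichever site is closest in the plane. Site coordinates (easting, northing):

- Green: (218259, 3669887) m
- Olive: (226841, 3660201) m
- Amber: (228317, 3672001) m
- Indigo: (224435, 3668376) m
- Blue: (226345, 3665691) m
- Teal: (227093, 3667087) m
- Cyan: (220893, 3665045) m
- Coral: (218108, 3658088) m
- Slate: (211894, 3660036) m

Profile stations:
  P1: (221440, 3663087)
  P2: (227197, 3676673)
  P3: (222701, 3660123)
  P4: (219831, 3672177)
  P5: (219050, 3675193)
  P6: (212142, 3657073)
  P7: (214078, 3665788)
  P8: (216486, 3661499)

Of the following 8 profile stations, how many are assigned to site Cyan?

P1 → Cyan
P2 → Amber
P3 → Olive
P4 → Green
P5 → Green
P6 → Slate
P7 → Green
P8 → Coral
1 of the 8 goes to Cyan.

1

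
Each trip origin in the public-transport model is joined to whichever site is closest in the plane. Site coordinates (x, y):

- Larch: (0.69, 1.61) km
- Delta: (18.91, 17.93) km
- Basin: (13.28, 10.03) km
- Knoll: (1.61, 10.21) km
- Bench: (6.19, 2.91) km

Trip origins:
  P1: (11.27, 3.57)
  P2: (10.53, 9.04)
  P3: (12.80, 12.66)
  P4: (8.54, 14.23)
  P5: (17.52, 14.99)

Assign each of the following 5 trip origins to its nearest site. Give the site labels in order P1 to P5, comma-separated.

P1 → Bench (d²=26.24)
P2 → Basin (d²=8.54)
P3 → Basin (d²=7.15)
P4 → Basin (d²=40.11)
P5 → Delta (d²=10.58)

Bench, Basin, Basin, Basin, Delta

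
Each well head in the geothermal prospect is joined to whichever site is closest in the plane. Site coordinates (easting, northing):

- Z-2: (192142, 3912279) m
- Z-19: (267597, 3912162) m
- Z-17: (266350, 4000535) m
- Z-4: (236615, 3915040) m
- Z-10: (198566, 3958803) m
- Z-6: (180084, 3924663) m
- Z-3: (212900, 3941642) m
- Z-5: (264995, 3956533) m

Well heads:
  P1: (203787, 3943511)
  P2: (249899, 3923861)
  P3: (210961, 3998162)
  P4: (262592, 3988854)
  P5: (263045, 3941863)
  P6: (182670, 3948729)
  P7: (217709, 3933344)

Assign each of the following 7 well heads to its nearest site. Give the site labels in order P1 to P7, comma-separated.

P1 → Z-3 (d²=86539930.00)
P2 → Z-4 (d²=254274697.00)
P3 → Z-10 (d²=1702766906.00)
P4 → Z-17 (d²=150568325.00)
P5 → Z-5 (d²=219011400.00)
P6 → Z-10 (d²=354168292.00)
P7 → Z-3 (d²=91983285.00)

Z-3, Z-4, Z-10, Z-17, Z-5, Z-10, Z-3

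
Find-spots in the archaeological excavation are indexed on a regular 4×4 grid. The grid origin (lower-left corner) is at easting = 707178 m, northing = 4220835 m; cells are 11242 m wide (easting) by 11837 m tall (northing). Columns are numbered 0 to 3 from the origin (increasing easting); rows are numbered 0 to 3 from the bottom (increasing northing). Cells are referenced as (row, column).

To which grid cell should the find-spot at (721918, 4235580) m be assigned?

(1, 1)

Column index: ⌊(721918 − 707178) / 11242⌋ = ⌊1.311⌋ = 1
Row offset from origin: ⌊(4235580 − 4220835) / 11837⌋ = ⌊1.246⌋ = 1 → row 1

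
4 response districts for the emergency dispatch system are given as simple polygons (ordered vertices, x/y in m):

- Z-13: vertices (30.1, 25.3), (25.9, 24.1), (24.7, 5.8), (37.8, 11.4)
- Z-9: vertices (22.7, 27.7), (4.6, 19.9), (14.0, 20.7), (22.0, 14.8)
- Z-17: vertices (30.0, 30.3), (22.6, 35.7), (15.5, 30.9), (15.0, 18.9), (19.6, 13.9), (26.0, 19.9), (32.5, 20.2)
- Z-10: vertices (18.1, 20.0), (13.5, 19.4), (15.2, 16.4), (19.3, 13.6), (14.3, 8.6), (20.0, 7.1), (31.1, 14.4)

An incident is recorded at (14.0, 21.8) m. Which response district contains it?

Cast a ray rightward from (14.0, 21.8). For each polygon, the edges (by vertex number in listed order) whose endpoints lie on opposite sides of y = 21.8, where each meets that height, and whether that is right or left of the point:
Z-13: 2–3 at x≈25.75 (right), 4–1 at x≈32.04 (right) → 2 crossings.
Z-9: 1–2 at x≈9.01 (left), 4–1 at x≈22.38 (right) → 1 crossing.
Z-17: 3–4 at x≈15.12 (right), 7–1 at x≈32.10 (right) → 2 crossings.
Z-10: no edge straddles that height → 0 crossings.
Only Z-9 has an odd count, so the point is inside Z-9.

Z-9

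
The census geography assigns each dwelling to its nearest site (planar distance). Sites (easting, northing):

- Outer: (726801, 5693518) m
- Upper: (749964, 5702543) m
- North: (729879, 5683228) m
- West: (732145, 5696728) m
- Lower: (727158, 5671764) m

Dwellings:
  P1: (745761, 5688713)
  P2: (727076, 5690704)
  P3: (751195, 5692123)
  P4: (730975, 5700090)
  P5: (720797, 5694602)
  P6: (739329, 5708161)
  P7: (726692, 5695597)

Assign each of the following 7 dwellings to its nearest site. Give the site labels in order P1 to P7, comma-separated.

Upper, Outer, Upper, West, Outer, Upper, Outer

P1 → Upper (d²=208934109.00)
P2 → Outer (d²=7994221.00)
P3 → Upper (d²=110091761.00)
P4 → West (d²=12671944.00)
P5 → Outer (d²=37223072.00)
P6 → Upper (d²=144665149.00)
P7 → Outer (d²=4334122.00)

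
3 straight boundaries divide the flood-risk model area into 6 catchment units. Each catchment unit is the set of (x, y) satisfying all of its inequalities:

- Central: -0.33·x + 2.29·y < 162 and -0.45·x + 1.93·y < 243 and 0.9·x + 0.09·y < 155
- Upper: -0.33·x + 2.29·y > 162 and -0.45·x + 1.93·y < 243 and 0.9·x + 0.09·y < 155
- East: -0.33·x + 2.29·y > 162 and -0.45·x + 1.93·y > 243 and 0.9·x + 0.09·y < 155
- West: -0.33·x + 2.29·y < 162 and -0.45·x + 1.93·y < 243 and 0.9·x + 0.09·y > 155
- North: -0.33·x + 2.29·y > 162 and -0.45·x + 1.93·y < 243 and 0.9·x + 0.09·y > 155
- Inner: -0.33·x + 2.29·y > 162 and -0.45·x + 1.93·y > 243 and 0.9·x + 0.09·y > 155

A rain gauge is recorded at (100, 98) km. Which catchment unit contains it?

Upper

-0.33·100 + 2.29·98 = 191.420, which is > 162
-0.45·100 + 1.93·98 = 144.140, which is < 243
0.9·100 + 0.09·98 = 98.820, which is < 155
This sign pattern matches Upper.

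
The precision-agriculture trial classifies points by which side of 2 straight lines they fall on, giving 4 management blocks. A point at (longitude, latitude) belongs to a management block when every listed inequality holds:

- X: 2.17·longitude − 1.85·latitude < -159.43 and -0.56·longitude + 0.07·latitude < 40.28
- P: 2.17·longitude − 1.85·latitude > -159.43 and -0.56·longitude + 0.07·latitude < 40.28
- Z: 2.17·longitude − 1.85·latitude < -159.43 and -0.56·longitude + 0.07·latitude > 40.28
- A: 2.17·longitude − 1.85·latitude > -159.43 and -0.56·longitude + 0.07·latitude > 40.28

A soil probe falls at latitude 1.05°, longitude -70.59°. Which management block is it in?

P

2.17·-70.59 − 1.85·1.05 = -155.123, which is > -159.43
-0.56·-70.59 + 0.07·1.05 = 39.604, which is < 40.28
This sign pattern matches P.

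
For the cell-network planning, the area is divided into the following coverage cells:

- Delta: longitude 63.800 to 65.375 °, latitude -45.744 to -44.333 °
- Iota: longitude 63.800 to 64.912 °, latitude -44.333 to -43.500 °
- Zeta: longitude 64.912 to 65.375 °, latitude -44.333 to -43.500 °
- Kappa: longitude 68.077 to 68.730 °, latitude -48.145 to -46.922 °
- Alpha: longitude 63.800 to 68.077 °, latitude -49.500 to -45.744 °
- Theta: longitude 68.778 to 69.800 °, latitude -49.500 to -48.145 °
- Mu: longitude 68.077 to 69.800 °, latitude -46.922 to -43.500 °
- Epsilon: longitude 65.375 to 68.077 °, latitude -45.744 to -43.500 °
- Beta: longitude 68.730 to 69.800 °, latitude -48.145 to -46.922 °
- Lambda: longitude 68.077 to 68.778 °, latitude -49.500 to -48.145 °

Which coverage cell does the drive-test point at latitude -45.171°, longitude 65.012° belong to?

Delta

The point has longitude = 65.012 and latitude = -45.171.
Only Delta satisfies 63.800 ≤ longitude ≤ 65.375 and -45.744 ≤ latitude ≤ -44.333.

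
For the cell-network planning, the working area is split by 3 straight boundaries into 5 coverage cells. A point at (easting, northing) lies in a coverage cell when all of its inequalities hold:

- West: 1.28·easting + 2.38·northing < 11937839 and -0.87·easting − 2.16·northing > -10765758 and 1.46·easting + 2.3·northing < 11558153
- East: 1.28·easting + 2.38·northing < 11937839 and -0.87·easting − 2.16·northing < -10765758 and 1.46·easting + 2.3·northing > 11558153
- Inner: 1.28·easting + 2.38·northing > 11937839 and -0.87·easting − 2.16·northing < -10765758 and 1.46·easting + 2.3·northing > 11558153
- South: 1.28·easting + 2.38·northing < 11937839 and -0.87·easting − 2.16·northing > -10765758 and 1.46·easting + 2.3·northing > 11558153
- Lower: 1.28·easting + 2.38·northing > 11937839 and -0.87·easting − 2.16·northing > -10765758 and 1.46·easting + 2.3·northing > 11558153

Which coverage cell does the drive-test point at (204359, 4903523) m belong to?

East

1.28·204359 + 2.38·4903523 = 11931964.260, which is < 11937839
-0.87·204359 − 2.16·4903523 = -10769402.010, which is < -10765758
1.46·204359 + 2.3·4903523 = 11576467.040, which is > 11558153
This sign pattern matches East.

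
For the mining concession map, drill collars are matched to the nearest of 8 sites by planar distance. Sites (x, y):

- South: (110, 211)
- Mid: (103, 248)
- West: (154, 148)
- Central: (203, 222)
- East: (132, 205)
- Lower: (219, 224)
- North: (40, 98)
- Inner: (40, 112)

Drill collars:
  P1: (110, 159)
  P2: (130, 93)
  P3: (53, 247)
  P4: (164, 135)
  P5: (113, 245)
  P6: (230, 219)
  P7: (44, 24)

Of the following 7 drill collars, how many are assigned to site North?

1

P1 → West
P2 → West
P3 → Mid
P4 → West
P5 → Mid
P6 → Lower
P7 → North
1 of the 7 goes to North.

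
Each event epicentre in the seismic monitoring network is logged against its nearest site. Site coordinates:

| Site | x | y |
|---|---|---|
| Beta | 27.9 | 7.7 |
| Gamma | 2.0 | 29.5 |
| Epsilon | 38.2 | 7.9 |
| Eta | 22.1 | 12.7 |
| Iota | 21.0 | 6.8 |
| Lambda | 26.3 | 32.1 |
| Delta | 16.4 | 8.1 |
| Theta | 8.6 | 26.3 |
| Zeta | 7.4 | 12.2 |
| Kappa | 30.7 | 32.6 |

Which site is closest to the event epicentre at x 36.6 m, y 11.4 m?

Epsilon

Squared distances to each site:
Beta: 89.380; Gamma: 1524.770; Epsilon: 14.810; Eta: 211.940; Iota: 264.520; Lambda: 534.580; Delta: 418.930; Theta: 1006.010; Zeta: 853.280; Kappa: 484.250.
Minimum at Epsilon.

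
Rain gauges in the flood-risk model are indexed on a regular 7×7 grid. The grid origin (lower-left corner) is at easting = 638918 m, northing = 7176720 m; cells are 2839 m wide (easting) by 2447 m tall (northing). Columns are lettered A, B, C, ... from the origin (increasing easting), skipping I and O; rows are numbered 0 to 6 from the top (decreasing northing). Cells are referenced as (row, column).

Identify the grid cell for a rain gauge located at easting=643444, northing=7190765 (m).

Column index: ⌊(643444 − 638918) / 2839⌋ = ⌊1.594⌋ = 1 → column B
Row offset from origin: ⌊(7190765 − 7176720) / 2447⌋ = ⌊5.740⌋ = 5 → row 1 (counted from top)

(1, B)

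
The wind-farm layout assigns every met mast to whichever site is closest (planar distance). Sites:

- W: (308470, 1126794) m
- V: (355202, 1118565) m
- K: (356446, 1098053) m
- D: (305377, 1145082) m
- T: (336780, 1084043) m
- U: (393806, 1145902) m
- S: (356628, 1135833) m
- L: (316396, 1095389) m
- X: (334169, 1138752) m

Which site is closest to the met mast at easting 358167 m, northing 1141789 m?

Squared distances to each site:
W: 2694641834.000; V: 548145401.000; K: 1915799537.000; D: 2797627949.000; T: 3792004285.000; U: 1287055090.000; S: 37842457.000; L: 3897776441.000; X: 585127373.000.
Minimum at S.

S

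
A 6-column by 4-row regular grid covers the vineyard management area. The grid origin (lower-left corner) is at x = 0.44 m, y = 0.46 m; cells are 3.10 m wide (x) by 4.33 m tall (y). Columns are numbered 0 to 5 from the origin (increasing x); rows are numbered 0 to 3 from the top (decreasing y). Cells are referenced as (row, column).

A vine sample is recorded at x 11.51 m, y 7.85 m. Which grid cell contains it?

(2, 3)

Column index: ⌊(11.51 − 0.44) / 3.10⌋ = ⌊3.571⌋ = 3
Row offset from origin: ⌊(7.85 − 0.46) / 4.33⌋ = ⌊1.707⌋ = 1 → row 2 (counted from top)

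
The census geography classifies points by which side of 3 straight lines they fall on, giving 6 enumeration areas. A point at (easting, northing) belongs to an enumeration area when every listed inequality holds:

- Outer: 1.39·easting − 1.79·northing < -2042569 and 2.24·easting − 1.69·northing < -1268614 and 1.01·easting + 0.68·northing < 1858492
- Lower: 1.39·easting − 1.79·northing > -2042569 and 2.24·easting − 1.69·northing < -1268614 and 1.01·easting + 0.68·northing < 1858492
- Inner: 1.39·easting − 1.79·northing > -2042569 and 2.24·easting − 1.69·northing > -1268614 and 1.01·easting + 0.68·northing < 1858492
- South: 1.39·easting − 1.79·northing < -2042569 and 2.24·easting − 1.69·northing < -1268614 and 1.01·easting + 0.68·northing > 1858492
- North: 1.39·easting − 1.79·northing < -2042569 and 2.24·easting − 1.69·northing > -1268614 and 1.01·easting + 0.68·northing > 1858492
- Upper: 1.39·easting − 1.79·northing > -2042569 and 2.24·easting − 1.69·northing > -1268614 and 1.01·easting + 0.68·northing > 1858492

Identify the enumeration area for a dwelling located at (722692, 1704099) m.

1.39·722692 − 1.79·1704099 = -2045795.330, which is < -2042569
2.24·722692 − 1.69·1704099 = -1261097.230, which is > -1268614
1.01·722692 + 0.68·1704099 = 1888706.240, which is > 1858492
This sign pattern matches North.

North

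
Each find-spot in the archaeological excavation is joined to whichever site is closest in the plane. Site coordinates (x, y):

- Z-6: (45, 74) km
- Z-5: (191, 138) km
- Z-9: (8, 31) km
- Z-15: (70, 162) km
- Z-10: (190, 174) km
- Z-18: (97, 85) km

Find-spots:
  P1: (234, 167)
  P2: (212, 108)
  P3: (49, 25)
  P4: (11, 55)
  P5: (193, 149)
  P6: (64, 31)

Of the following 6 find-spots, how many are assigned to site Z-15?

0

P1 → Z-10
P2 → Z-5
P3 → Z-9
P4 → Z-9
P5 → Z-5
P6 → Z-6
0 of the 6 go to Z-15.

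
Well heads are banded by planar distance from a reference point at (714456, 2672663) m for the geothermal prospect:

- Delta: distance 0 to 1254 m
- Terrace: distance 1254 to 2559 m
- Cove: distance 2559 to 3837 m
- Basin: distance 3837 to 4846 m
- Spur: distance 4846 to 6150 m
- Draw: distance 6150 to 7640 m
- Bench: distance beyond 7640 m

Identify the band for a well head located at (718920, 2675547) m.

Distance = √((718920−714456)² + (2675547−2672663)²) = √(19927296.000 + 8317456.000) = 5314.579 m.
4846 ≤ 5314.579 < 6150 → Spur.

Spur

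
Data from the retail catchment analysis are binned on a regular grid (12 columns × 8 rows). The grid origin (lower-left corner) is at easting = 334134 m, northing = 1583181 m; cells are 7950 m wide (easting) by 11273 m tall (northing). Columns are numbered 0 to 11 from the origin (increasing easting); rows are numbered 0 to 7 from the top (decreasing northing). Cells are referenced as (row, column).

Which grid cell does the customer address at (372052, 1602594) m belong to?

(6, 4)

Column index: ⌊(372052 − 334134) / 7950⌋ = ⌊4.770⌋ = 4
Row offset from origin: ⌊(1602594 − 1583181) / 11273⌋ = ⌊1.722⌋ = 1 → row 6 (counted from top)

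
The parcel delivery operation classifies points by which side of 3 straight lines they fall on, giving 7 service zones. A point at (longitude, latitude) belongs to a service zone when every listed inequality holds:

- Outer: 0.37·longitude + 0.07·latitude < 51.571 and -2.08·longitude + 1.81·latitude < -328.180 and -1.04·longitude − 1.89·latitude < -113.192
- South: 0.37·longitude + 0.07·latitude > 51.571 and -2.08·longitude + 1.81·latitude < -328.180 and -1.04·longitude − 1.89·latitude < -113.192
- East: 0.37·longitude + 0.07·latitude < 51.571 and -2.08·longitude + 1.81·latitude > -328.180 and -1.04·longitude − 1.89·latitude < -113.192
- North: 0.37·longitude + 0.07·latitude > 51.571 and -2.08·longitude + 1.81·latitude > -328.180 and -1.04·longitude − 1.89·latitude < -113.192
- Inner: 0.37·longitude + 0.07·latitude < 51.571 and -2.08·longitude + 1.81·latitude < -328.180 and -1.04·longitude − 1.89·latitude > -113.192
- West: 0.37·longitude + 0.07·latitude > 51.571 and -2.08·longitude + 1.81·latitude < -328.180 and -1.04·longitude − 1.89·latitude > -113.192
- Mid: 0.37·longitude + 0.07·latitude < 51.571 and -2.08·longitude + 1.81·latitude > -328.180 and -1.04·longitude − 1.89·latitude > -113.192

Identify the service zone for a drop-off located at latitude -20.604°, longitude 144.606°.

0.37·144.606 + 0.07·-20.604 = 52.062, which is > 51.571
-2.08·144.606 + 1.81·-20.604 = -338.074, which is < -328.180
-1.04·144.606 − 1.89·-20.604 = -111.449, which is > -113.192
This sign pattern matches West.

West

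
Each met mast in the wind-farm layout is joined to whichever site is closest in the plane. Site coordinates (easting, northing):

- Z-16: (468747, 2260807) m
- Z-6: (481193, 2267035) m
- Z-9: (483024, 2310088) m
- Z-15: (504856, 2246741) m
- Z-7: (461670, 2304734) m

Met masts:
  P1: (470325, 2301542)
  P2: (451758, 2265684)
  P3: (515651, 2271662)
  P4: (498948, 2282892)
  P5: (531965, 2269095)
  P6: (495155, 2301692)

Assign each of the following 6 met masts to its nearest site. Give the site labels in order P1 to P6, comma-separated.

Z-7, Z-16, Z-15, Z-6, Z-15, Z-9

P1 → Z-7 (d²=85097889.00)
P2 → Z-16 (d²=312411250.00)
P3 → Z-15 (d²=737588266.00)
P4 → Z-6 (d²=566684474.00)
P5 → Z-15 (d²=1234599197.00)
P6 → Z-9 (d²=217653977.00)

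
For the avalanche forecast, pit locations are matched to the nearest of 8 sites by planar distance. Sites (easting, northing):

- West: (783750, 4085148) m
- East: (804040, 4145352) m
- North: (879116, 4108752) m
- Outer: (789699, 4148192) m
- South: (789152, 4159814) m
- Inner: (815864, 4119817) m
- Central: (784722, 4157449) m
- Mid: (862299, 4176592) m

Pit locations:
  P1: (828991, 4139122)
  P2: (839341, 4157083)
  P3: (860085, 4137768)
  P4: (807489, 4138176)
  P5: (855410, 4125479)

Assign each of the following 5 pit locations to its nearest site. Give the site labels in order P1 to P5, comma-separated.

Inner, Mid, North, East, North

P1 → Inner (d²=545001154.00)
P2 → Mid (d²=907670845.00)
P3 → North (d²=1204107217.00)
P4 → East (d²=63390577.00)
P5 → North (d²=841766965.00)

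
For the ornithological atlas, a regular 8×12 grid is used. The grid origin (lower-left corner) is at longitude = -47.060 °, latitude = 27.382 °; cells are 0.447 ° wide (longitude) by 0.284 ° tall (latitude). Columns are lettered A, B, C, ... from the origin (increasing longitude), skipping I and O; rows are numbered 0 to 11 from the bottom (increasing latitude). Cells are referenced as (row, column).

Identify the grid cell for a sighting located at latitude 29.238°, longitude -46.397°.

Column index: ⌊(-46.397 − -47.060) / 0.447⌋ = ⌊1.483⌋ = 1 → column B
Row offset from origin: ⌊(29.238 − 27.382) / 0.284⌋ = ⌊6.535⌋ = 6 → row 6

(6, B)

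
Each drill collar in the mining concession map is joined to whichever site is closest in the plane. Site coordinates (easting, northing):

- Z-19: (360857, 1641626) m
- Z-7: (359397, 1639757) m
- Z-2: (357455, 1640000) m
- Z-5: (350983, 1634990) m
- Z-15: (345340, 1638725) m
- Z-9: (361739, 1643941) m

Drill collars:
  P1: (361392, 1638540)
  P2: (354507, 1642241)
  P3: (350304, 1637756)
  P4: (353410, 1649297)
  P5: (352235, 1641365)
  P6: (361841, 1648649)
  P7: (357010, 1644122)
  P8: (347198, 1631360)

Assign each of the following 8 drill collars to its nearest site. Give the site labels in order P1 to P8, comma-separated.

P1 → Z-7 (d²=5461114.00)
P2 → Z-2 (d²=13712785.00)
P3 → Z-5 (d²=8111797.00)
P4 → Z-9 (d²=98058977.00)
P5 → Z-2 (d²=29111625.00)
P6 → Z-9 (d²=22175668.00)
P7 → Z-2 (d²=17188909.00)
P8 → Z-5 (d²=27503125.00)

Z-7, Z-2, Z-5, Z-9, Z-2, Z-9, Z-2, Z-5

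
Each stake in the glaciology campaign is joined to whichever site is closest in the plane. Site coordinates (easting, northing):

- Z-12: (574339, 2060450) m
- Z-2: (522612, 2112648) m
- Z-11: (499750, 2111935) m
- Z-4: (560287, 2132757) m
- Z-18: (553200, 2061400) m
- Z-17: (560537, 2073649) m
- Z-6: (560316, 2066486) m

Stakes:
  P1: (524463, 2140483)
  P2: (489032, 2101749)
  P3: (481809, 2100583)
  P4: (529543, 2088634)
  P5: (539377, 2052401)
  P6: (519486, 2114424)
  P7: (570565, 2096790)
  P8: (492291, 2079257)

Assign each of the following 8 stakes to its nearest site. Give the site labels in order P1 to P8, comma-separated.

Z-2, Z-11, Z-11, Z-2, Z-18, Z-2, Z-17, Z-11

P1 → Z-2 (d²=778213426.00)
P2 → Z-11 (d²=218630120.00)
P3 → Z-11 (d²=450747385.00)
P4 → Z-2 (d²=624710957.00)
P5 → Z-18 (d²=272057330.00)
P6 → Z-2 (d²=12926052.00)
P7 → Z-17 (d²=636066665.00)
P8 → Z-11 (d²=1123488365.00)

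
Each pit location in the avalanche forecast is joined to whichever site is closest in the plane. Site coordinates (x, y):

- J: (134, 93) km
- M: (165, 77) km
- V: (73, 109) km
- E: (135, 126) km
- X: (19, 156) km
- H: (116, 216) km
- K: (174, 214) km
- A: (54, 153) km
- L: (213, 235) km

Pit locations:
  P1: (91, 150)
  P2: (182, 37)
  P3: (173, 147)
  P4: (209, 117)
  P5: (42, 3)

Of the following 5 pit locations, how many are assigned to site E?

1

P1 → A
P2 → M
P3 → E
P4 → M
P5 → V
1 of the 5 goes to E.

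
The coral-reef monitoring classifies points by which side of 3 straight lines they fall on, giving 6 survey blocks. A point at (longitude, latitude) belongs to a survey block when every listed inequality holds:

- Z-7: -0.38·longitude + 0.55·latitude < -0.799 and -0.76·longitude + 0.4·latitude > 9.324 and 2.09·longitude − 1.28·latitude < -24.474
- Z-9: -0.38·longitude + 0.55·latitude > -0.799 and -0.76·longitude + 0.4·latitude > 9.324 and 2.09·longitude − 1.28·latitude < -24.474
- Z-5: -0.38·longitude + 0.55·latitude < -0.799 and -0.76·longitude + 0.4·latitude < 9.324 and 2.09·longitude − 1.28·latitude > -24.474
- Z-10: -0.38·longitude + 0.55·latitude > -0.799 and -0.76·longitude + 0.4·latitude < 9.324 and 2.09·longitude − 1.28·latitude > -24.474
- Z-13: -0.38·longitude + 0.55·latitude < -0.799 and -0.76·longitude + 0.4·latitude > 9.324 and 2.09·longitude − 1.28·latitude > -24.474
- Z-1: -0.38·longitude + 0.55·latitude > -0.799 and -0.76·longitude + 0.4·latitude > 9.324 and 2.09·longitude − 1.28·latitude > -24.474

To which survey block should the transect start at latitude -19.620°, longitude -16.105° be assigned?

-0.38·-16.105 + 0.55·-19.620 = -4.671, which is < -0.799
-0.76·-16.105 + 0.4·-19.620 = 4.392, which is < 9.324
2.09·-16.105 − 1.28·-19.620 = -8.546, which is > -24.474
This sign pattern matches Z-5.

Z-5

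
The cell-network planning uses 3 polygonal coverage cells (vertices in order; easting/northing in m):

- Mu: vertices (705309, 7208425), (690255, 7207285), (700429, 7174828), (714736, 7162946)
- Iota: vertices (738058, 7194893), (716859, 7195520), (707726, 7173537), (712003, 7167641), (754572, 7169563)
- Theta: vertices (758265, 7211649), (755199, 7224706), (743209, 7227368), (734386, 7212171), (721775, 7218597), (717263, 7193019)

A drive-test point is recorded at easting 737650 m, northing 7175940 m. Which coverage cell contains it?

Cast a ray rightward from (737650, 7175940). For each polygon, the edges (by vertex number in listed order) whose endpoints lie on opposite sides of northing = 7175940, where each meets that height, and whether that is right or left of the point:
Mu: 2–3 at easting≈700080.4 (left), 4–1 at easting≈712042.6 (left) → 0 crossings.
Iota: 2–3 at easting≈708724.3 (left), 5–1 at easting≈750414.5 (right) → 1 crossing.
Theta: no edge straddles that height → 0 crossings.
Only Iota has an odd count, so the point is inside Iota.

Iota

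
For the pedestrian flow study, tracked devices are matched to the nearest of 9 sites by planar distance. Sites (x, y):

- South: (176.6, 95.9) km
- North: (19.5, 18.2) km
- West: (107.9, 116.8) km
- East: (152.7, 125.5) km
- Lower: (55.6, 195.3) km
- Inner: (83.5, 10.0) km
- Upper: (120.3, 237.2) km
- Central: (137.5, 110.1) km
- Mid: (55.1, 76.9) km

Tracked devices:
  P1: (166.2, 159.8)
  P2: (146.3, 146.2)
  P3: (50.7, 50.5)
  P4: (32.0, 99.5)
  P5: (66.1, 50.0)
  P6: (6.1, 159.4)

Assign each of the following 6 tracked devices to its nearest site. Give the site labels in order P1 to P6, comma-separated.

P1 → East (d²=1358.74)
P2 → East (d²=469.45)
P3 → Mid (d²=716.32)
P4 → Mid (d²=1044.37)
P5 → Mid (d²=844.61)
P6 → Lower (d²=3739.06)

East, East, Mid, Mid, Mid, Lower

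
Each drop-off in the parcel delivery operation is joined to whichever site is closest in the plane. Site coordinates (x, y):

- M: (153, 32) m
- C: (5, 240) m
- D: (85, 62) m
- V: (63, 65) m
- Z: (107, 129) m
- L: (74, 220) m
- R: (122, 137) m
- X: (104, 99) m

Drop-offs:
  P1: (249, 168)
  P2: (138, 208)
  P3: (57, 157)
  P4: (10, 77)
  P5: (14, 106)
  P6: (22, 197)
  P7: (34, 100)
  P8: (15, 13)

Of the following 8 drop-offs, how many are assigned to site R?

1

P1 → R
P2 → L
P3 → Z
P4 → V
P5 → V
P6 → C
P7 → V
P8 → V
1 of the 8 goes to R.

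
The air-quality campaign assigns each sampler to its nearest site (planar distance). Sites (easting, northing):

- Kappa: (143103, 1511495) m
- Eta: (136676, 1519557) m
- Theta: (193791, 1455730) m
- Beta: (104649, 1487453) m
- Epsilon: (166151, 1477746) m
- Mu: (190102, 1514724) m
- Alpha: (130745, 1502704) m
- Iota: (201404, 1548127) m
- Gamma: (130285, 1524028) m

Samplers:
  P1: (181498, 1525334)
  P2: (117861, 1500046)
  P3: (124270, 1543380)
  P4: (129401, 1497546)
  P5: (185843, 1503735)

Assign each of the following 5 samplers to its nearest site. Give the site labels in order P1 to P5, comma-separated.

P1 → Mu (d²=186600916.00)
P2 → Alpha (d²=173062420.00)
P3 → Gamma (d²=410680129.00)
P4 → Alpha (d²=28411300.00)
P5 → Mu (d²=138897202.00)

Mu, Alpha, Gamma, Alpha, Mu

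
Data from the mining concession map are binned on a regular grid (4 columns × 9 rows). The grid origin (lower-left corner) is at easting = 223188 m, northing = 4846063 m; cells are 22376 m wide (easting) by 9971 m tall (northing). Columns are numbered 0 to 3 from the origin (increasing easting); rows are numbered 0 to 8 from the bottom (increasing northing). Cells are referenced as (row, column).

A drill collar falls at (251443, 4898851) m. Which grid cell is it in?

(5, 1)

Column index: ⌊(251443 − 223188) / 22376⌋ = ⌊1.263⌋ = 1
Row offset from origin: ⌊(4898851 − 4846063) / 9971⌋ = ⌊5.294⌋ = 5 → row 5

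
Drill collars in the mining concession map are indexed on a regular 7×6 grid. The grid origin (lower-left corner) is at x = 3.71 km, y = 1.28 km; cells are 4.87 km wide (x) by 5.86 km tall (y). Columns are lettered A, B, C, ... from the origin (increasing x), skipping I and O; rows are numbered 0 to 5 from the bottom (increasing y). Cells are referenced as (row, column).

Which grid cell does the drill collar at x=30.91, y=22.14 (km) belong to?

(3, F)

Column index: ⌊(30.91 − 3.71) / 4.87⌋ = ⌊5.585⌋ = 5 → column F
Row offset from origin: ⌊(22.14 − 1.28) / 5.86⌋ = ⌊3.560⌋ = 3 → row 3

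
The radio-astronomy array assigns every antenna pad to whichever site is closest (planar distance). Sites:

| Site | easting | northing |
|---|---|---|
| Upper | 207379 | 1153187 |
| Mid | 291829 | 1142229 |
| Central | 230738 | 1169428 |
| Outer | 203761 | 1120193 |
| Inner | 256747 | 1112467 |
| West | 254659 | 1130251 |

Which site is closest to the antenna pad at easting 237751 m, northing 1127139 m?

Squared distances to each site:
Upper: 1600956688.000; Mid: 3152138184.000; Central: 1837541690.000; Outer: 1203567016.000; Inner: 576115600.000; West: 295565008.000.
Minimum at West.

West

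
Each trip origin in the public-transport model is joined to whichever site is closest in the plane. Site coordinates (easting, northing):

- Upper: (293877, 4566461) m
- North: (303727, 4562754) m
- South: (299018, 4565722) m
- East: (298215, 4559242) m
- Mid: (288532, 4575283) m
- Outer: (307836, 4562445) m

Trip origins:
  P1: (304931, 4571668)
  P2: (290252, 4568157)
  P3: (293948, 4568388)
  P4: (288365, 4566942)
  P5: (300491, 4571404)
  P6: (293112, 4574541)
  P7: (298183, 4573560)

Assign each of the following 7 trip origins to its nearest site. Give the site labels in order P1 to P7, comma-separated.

South, Upper, Upper, Upper, South, Mid, South

P1 → South (d²=70318485.00)
P2 → Upper (d²=16017041.00)
P3 → Upper (d²=3718370.00)
P4 → Upper (d²=30613505.00)
P5 → South (d²=34454853.00)
P6 → Mid (d²=21526964.00)
P7 → South (d²=62131469.00)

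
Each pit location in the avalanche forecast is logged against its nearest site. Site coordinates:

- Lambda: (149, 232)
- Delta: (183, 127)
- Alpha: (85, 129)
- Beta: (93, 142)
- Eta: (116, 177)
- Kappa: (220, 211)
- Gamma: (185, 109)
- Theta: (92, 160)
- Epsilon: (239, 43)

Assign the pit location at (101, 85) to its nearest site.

Squared distances to each site:
Lambda: 23913.000; Delta: 8488.000; Alpha: 2192.000; Beta: 3313.000; Eta: 8689.000; Kappa: 30037.000; Gamma: 7632.000; Theta: 5706.000; Epsilon: 20808.000.
Minimum at Alpha.

Alpha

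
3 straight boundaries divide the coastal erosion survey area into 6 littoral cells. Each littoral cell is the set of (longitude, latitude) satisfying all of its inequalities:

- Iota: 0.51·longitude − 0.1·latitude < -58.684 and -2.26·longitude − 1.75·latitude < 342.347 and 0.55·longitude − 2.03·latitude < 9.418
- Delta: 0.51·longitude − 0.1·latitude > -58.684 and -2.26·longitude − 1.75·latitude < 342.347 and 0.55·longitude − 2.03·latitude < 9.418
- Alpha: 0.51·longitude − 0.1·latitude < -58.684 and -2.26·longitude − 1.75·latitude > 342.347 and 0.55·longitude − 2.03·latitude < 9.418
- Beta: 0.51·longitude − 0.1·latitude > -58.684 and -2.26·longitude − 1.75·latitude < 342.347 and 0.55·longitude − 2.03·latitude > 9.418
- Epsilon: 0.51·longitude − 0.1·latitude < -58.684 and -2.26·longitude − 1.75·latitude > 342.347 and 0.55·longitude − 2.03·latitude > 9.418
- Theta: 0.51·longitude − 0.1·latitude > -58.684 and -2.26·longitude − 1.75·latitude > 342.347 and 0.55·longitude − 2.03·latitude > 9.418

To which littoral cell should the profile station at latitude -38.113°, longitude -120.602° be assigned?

0.51·-120.602 − 0.1·-38.113 = -57.696, which is > -58.684
-2.26·-120.602 − 1.75·-38.113 = 339.258, which is < 342.347
0.55·-120.602 − 2.03·-38.113 = 11.038, which is > 9.418
This sign pattern matches Beta.

Beta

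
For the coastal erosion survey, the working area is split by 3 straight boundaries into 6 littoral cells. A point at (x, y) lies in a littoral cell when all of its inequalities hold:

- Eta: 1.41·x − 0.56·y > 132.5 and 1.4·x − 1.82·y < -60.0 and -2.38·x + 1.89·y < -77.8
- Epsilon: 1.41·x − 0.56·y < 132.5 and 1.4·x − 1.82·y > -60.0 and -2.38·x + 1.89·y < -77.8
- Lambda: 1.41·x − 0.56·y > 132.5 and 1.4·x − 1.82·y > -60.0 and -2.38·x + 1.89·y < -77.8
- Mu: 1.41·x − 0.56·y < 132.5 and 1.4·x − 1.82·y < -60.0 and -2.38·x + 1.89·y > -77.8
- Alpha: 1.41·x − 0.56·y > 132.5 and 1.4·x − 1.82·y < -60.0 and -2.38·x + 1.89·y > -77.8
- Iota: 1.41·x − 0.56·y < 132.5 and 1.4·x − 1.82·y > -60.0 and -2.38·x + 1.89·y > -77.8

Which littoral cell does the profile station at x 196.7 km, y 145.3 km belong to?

1.41·196.7 − 0.56·145.3 = 195.979, which is > 132.5
1.4·196.7 − 1.82·145.3 = 10.934, which is > -60.0
-2.38·196.7 + 1.89·145.3 = -193.529, which is < -77.8
This sign pattern matches Lambda.

Lambda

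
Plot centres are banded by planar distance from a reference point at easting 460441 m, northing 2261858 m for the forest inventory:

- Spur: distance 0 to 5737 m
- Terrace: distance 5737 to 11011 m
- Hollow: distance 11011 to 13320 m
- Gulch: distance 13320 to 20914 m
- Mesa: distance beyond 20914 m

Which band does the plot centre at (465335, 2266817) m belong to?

Distance = √((465335−460441)² + (2266817−2261858)²) = √(23951236.000 + 24591681.000) = 6967.275 m.
5737 ≤ 6967.275 < 11011 → Terrace.

Terrace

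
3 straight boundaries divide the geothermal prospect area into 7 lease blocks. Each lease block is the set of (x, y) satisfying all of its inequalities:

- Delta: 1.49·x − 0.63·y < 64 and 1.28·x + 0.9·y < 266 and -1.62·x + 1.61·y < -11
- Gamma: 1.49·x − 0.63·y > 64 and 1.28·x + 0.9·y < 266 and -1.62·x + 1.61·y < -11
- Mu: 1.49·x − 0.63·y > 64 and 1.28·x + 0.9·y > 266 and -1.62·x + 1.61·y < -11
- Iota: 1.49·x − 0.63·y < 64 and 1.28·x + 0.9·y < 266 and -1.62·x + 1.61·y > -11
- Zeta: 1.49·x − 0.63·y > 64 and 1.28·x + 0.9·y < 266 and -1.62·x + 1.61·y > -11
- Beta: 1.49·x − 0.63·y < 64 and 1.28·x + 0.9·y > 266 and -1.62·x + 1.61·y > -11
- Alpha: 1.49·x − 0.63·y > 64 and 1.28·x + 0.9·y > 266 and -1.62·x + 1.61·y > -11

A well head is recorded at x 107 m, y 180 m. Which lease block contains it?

1.49·107 − 0.63·180 = 46.030, which is < 64
1.28·107 + 0.9·180 = 298.960, which is > 266
-1.62·107 + 1.61·180 = 116.460, which is > -11
This sign pattern matches Beta.

Beta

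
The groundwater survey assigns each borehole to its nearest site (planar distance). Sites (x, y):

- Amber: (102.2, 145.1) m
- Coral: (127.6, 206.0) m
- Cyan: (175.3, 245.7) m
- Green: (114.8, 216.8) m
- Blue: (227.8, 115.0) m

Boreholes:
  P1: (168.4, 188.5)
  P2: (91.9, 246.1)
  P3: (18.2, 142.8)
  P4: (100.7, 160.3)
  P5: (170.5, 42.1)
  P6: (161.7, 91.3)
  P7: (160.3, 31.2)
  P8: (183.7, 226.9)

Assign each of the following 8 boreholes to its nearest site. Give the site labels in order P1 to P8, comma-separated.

Coral, Green, Amber, Amber, Blue, Blue, Blue, Cyan

P1 → Coral (d²=1970.89)
P2 → Green (d²=1382.90)
P3 → Amber (d²=7061.29)
P4 → Amber (d²=233.29)
P5 → Blue (d²=8597.70)
P6 → Blue (d²=4930.90)
P7 → Blue (d²=11578.69)
P8 → Cyan (d²=424.00)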